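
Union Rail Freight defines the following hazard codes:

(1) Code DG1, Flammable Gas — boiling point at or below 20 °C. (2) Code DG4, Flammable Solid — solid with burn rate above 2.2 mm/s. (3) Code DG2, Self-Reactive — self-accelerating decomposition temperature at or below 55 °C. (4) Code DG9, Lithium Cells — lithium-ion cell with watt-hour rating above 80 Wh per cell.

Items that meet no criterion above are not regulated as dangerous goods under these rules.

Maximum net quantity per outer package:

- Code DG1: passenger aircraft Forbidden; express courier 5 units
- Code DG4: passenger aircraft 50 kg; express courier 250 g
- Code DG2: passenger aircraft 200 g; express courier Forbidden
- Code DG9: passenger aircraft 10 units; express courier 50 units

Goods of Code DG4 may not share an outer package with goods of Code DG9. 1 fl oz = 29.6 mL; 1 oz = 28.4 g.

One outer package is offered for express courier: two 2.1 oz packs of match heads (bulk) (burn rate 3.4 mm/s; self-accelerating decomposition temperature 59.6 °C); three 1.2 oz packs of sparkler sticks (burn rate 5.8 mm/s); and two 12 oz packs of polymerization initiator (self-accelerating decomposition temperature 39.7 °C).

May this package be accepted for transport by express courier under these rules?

Match heads (bulk): burn rate 3.4 mm/s > 2.2 mm/s → Code DG4 (Flammable Solid).
Sparkler sticks: burn rate 5.8 mm/s > 2.2 mm/s → Code DG4 (Flammable Solid).
Self-accelerating decomposition temperature 39.7 °C meets the Code DG2 criterion (Self-Reactive), so the polymerization initiator is Code DG2.
Code DG2 quantity: two 12 oz packs = 681.6 g.
Code DG2 is Forbidden by express courier.
Code DG4 net quantity: (two 2.1 oz packs = 119.28 g) + (three 1.2 oz packs = 102.24 g) = 221.52 g.
221.52 g ≤ 250 g (express courier limit, Code DG4) — within limit.
The segregation rule (Code DG4 with Code DG9) does not apply to Code DG2 with Code DG4.

No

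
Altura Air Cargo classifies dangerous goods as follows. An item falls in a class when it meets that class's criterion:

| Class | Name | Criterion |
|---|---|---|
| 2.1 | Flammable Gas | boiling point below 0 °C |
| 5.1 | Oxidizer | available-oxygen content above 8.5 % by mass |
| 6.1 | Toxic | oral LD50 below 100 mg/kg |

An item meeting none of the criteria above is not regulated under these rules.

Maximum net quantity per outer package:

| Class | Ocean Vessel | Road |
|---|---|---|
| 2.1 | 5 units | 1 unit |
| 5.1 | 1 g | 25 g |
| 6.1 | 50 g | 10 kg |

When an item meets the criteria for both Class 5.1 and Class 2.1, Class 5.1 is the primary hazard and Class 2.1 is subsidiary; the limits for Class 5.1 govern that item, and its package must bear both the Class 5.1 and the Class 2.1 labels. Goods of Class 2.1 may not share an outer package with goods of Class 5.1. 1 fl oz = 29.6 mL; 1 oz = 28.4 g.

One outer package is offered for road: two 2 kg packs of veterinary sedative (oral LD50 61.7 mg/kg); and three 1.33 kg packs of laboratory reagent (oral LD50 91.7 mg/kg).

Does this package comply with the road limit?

Veterinary sedative: oral LD50 61.7 mg/kg < 100 mg/kg → Class 6.1 (Toxic).
The laboratory reagent has oral LD50 91.7 mg/kg, which is < 100 mg/kg, so it is Class 6.1 (Toxic).
Total Class 6.1: (two 2 kg packs = 4 kg) + (three 1.33 kg packs = 3.99 kg) = 7.99 kg.
7.99 kg is within the road limit of 10 kg for Class 6.1.

Yes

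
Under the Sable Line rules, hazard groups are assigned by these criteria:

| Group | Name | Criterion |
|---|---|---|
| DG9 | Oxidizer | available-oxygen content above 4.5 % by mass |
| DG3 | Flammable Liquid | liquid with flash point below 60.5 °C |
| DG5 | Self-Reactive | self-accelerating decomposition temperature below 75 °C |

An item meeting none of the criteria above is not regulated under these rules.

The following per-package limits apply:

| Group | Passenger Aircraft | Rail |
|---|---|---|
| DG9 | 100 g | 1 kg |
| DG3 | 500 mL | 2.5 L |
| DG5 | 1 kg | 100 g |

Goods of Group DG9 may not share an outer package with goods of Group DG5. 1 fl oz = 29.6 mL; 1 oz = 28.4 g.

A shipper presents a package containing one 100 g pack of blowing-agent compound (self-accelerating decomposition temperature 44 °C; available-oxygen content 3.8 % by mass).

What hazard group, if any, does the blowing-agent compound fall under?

Group DG5

The blowing-agent compound has self-accelerating decomposition temperature 44 °C, which is < 75 °C, so it is Group DG5 (Self-Reactive).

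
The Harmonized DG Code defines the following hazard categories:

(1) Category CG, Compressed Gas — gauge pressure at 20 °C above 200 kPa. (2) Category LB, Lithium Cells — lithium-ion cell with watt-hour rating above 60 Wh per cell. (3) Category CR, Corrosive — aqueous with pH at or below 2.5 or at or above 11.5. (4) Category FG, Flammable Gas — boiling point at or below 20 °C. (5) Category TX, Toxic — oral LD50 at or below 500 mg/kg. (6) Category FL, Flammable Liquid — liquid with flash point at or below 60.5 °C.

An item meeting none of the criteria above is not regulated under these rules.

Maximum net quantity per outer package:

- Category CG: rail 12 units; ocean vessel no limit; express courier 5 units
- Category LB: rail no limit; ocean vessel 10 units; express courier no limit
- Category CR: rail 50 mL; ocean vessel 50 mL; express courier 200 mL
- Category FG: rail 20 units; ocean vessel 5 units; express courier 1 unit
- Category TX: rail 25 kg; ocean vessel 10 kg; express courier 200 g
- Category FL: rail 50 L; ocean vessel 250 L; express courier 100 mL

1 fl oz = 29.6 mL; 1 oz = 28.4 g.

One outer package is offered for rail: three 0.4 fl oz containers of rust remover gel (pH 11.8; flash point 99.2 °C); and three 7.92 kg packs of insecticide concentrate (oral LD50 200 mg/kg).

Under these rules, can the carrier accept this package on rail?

The rust remover gel has pH 11.8, which is ≥ 11.5, so it is Category CR (Corrosive).
Insecticide concentrate: oral LD50 200 mg/kg ≤ 500 mg/kg → Category TX (Toxic).
Category TX quantity: three 7.92 kg packs = 23.76 kg.
That is within the Category TX rail limit of 25 kg.
Category CR quantity: three 0.4 fl oz containers = 35.52 mL.
35.52 mL ≤ 50 mL (rail limit, Category CR) — within limit.
Every hazard category is within its rail limit and no segregation rule is violated.

Yes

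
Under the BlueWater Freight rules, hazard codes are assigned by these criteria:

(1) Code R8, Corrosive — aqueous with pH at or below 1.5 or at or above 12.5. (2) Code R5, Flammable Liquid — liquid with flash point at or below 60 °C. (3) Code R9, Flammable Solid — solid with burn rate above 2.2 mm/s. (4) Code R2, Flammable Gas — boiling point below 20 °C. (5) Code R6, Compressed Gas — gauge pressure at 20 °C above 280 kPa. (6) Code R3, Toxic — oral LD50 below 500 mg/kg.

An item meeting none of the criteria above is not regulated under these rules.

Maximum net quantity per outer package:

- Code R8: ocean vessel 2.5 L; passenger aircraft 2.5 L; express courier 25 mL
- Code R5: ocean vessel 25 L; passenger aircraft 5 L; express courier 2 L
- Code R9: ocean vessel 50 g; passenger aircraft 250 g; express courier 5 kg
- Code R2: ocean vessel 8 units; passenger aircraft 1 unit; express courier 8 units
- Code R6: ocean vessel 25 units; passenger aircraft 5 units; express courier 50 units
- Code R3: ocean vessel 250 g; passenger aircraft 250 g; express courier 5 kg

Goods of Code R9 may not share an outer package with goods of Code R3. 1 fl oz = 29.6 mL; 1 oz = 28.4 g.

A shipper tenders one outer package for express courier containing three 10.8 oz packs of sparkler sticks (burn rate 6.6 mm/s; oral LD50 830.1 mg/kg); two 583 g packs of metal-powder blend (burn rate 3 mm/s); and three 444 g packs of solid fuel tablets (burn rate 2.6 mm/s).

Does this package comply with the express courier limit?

Sparkler sticks: burn rate 6.6 mm/s > 2.2 mm/s → Code R9 (Flammable Solid).
With burn rate 3 mm/s (> 2.2 mm/s), the metal-powder blend falls in Code R9.
Solid fuel tablets: burn rate 2.6 mm/s > 2.2 mm/s → Code R9 (Flammable Solid).
Total Code R9: (three 10.8 oz packs = 920.16 g) + (two 583 g packs = 1.166 kg) + (three 444 g packs = 1.332 kg) = 3418.16 g.
3418.16 g is within the express courier limit of 5 kg for Code R9.

Yes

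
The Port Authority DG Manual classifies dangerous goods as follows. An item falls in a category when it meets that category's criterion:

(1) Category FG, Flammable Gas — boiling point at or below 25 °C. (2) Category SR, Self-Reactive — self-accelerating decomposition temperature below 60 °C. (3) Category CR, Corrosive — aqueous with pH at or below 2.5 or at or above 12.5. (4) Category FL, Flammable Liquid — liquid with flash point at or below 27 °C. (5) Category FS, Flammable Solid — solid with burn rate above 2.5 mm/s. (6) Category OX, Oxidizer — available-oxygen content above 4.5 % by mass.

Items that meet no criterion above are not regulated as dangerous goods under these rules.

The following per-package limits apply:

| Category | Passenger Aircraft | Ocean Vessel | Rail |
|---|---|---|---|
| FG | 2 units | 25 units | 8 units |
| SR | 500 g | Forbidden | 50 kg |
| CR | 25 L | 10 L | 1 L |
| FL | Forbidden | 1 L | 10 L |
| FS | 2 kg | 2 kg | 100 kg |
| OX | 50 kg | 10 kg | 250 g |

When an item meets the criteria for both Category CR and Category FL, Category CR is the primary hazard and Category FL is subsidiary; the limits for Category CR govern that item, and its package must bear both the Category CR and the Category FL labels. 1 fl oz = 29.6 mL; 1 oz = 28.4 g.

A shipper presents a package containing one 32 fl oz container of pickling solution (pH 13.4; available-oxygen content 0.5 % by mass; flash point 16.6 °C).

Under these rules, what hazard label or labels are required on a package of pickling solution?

pH 13.4 meets the Category CR criterion (Corrosive), so the pickling solution is Category CR.
Pickling solution: flash point 16.6 °C ≤ 27 °C → Category FL (Flammable Liquid).
By the precedence rule Category CR is primary and Category FL is subsidiary, and that rule requires both labels on the package.

Category CR and FL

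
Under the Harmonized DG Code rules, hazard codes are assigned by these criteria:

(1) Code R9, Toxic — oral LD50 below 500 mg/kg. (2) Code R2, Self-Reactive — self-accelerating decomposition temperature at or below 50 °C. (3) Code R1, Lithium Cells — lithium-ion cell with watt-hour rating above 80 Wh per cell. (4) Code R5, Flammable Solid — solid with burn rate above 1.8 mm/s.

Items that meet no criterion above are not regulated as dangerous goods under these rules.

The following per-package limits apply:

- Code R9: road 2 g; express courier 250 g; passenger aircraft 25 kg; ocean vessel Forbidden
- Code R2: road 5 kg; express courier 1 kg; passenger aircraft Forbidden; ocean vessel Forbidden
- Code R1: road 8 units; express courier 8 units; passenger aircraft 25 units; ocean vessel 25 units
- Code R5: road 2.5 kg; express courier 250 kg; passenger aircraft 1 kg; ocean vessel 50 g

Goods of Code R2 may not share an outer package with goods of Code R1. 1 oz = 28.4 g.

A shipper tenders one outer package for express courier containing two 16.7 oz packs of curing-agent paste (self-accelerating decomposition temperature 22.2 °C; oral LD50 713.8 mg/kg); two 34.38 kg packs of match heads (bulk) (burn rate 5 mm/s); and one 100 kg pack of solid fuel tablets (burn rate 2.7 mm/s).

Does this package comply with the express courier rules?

The curing-agent paste has self-accelerating decomposition temperature 22.2 °C, which is ≤ 50 °C, so it is Code R2 (Self-Reactive).
Burn rate 5 mm/s meets the Code R5 criterion (Flammable Solid), so the match heads (bulk) are Code R5.
The solid fuel tablets have burn rate 2.7 mm/s, which is > 1.8 mm/s, so they are Code R5 (Flammable Solid).
Code R2 quantity: two 16.7 oz packs = 948.56 g.
That is within the Code R2 express courier limit of 1 kg.
Code R5 net quantity: (two 34.38 kg packs = 68.76 kg) + 100 kg = 168.76 kg.
168.76 kg ≤ 250 kg (express courier limit, Code R5) — within limit.
The segregation rule (Code R2 with Code R1) does not apply to Code R2 with Code R5.
Every hazard code is within its express courier limit and no segregation rule is violated.

Yes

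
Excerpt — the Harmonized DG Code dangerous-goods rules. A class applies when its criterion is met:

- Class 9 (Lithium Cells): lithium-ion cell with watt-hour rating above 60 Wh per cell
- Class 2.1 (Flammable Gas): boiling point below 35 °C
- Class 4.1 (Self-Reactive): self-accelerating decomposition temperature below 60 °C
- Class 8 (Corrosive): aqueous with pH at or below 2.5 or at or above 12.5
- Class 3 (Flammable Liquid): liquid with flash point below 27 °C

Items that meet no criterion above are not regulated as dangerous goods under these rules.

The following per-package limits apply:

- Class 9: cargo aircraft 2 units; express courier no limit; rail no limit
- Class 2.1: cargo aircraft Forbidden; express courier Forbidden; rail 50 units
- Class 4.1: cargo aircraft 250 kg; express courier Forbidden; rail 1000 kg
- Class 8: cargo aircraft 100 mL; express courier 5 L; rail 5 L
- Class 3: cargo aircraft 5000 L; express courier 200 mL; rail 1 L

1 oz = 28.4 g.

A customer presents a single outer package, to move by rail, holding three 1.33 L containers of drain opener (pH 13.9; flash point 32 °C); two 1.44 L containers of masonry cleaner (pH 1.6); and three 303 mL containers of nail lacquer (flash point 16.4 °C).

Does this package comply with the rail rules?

With pH 13.9 (≥ 12.5), the drain opener falls in Class 8.
The masonry cleaner has pH 1.6, which is ≤ 2.5, so it is Class 8 (Corrosive).
The nail lacquer has flash point 16.4 °C, which is < 27 °C, so it is Class 3 (Flammable Liquid).
Total Class 8: (three 1.33 L containers = 3.99 L) + (two 1.44 L containers = 2.88 L) = 6.87 L.
That exceeds the Class 8 rail limit of 5 L.
Class 3 quantity: three 303 mL containers = 909 mL.
That is within the Class 3 rail limit of 1 L.

No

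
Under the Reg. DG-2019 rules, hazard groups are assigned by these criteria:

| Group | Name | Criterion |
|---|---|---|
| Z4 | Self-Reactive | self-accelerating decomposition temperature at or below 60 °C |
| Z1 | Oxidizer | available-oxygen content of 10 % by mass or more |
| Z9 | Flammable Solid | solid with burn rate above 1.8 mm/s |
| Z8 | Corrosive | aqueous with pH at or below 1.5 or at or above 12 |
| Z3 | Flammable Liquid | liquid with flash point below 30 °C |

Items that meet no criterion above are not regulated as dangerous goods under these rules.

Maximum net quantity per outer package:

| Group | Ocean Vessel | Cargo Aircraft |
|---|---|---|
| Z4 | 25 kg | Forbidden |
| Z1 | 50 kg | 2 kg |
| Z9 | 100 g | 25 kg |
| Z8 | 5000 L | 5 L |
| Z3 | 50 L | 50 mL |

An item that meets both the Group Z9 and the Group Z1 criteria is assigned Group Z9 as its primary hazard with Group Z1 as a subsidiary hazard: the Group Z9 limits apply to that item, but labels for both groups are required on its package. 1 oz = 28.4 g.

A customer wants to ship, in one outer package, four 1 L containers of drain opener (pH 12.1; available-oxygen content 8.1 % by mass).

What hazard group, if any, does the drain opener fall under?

With pH 12.1 (≥ 12), the drain opener falls in Group Z8.

Group Z8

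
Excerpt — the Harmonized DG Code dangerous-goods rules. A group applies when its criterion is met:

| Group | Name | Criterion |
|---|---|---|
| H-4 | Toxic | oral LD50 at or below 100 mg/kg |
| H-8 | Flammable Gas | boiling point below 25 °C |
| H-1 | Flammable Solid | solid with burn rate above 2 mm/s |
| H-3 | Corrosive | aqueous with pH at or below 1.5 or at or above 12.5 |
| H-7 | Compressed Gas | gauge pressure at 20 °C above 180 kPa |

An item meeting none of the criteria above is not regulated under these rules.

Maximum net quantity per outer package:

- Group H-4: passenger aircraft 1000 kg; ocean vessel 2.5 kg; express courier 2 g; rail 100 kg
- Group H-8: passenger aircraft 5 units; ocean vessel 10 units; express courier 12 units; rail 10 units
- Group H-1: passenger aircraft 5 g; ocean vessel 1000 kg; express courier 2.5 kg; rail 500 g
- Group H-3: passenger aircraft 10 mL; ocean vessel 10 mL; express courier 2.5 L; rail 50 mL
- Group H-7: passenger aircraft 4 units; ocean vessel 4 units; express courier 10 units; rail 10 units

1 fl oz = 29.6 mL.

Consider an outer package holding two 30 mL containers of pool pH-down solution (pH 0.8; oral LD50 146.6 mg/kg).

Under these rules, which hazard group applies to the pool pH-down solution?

pH 0.8 meets the Group H-3 criterion (Corrosive), so the pool pH-down solution is Group H-3.

Group H-3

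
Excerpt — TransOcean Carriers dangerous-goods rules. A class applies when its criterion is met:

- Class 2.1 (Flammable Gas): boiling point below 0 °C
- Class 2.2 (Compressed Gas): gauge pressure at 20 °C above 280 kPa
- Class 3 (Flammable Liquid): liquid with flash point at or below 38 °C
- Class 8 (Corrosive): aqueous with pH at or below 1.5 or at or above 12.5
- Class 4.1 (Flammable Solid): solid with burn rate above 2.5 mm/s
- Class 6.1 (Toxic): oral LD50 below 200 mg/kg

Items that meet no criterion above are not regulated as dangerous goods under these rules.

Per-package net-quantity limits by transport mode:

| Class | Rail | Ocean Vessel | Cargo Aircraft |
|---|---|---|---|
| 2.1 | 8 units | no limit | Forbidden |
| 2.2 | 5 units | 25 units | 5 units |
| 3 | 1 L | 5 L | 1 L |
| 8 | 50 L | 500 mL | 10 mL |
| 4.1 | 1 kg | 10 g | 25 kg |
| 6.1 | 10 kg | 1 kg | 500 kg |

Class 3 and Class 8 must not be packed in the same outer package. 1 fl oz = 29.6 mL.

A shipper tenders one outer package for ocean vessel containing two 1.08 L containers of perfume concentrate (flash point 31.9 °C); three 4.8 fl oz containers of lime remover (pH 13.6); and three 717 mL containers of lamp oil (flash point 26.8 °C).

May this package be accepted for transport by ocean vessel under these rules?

With flash point 31.9 °C (≤ 38 °C), the perfume concentrate falls in Class 3.
pH 13.6 meets the Class 8 criterion (Corrosive), so the lime remover is Class 8.
The lamp oil has flash point 26.8 °C, which is ≤ 38 °C, so it is Class 3 (Flammable Liquid).
Class 3 net quantity: (two 1.08 L containers = 2.16 L) + (three 717 mL containers = 2.151 L) = 4.311 L.
That is within the Class 3 ocean vessel limit of 5 L.
Class 8 quantity: three 4.8 fl oz containers = 426.24 mL.
426.24 mL is within the ocean vessel limit of 500 mL for Class 8.
Class 3 and Class 8 may not share an outer package.

No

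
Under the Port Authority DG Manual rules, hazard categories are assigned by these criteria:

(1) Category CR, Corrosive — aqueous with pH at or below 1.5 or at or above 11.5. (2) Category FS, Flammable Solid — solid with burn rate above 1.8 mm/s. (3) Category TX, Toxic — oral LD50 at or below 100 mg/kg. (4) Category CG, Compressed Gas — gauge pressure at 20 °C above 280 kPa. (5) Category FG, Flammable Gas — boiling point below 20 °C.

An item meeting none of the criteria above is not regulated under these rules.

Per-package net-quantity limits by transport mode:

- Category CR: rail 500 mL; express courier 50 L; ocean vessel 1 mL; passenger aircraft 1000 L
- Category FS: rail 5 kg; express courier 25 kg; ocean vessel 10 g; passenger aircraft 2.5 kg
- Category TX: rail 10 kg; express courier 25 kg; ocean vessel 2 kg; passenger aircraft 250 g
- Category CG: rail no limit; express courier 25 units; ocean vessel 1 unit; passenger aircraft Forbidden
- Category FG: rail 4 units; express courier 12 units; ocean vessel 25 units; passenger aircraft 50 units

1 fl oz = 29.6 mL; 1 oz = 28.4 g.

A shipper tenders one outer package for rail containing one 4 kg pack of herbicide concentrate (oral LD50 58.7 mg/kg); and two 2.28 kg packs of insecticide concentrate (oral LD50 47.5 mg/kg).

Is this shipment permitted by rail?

Yes

With oral LD50 58.7 mg/kg (≤ 100 mg/kg), the herbicide concentrate falls in Category TX.
With oral LD50 47.5 mg/kg (≤ 100 mg/kg), the insecticide concentrate falls in Category TX.
Total Category TX: 4 kg + (two 2.28 kg packs = 4.56 kg) = 8.56 kg.
That is within the Category TX rail limit of 10 kg.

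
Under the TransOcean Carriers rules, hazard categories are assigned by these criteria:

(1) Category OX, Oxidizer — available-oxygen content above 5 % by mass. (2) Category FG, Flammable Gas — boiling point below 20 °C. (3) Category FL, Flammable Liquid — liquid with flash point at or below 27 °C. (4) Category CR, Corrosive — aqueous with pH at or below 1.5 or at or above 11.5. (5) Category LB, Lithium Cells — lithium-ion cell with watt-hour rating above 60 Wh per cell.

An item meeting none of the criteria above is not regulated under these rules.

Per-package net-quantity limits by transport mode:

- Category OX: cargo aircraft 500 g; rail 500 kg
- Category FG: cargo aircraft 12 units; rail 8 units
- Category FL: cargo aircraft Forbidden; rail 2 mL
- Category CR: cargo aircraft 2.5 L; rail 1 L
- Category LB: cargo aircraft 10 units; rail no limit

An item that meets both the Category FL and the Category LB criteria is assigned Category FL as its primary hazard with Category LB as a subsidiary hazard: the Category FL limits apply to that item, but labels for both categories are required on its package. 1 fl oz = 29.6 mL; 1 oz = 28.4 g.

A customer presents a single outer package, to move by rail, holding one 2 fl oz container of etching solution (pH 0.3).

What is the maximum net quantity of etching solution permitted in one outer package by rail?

1 L

Etching solution: pH 0.3 ≤ 1.5 → Category CR (Corrosive).
The rail limit for Category CR is 1 L.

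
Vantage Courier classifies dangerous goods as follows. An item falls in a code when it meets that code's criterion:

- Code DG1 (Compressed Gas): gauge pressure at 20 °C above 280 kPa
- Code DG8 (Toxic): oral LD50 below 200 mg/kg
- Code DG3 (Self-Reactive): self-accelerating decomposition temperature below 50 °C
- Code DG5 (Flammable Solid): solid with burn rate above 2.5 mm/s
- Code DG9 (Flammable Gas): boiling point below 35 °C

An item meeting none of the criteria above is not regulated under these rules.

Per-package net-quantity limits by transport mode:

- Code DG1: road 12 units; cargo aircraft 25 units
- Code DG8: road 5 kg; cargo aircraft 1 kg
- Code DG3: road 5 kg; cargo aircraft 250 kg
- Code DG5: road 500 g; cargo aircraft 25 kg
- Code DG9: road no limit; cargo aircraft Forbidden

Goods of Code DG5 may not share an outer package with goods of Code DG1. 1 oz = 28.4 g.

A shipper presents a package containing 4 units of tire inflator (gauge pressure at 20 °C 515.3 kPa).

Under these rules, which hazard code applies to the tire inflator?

Code DG1

Gauge pressure at 20 °C 515.3 kPa meets the Code DG1 criterion (Compressed Gas), so the tire inflator is Code DG1.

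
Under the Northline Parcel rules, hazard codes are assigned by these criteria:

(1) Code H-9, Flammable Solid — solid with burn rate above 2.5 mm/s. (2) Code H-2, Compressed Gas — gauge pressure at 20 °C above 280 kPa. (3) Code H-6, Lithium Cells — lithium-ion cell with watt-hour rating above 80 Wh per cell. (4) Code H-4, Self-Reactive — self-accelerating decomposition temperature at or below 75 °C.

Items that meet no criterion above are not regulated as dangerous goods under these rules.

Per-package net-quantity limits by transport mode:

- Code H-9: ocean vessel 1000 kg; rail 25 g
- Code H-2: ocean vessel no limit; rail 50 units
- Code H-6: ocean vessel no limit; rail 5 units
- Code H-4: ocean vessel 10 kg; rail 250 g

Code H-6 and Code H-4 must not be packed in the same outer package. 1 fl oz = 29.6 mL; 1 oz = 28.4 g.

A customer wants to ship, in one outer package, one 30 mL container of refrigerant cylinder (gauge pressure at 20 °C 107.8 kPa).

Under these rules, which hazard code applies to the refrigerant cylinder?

Not regulated

gauge pressure at 20 °C 107.8 kPa is not above 280 kPa, so Code H-2 does not apply.
No criterion is met, so the item is not regulated.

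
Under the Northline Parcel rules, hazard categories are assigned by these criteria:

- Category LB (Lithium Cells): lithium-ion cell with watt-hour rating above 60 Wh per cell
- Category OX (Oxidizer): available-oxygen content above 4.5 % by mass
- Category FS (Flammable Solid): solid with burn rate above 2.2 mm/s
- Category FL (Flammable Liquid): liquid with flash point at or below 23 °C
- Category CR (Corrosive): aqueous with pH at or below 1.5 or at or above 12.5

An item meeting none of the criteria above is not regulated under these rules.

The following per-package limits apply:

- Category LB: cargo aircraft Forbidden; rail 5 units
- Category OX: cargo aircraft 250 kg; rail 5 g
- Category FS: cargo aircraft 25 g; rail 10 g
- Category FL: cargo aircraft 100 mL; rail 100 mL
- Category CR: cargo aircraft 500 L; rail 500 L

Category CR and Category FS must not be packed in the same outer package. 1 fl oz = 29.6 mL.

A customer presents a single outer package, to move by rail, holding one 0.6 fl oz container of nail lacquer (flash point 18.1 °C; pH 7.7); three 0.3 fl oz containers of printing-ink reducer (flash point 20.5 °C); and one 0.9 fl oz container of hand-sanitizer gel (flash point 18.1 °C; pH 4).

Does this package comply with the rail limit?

Yes

The nail lacquer has flash point 18.1 °C, which is ≤ 23 °C, so it is Category FL (Flammable Liquid).
With flash point 20.5 °C (≤ 23 °C), the printing-ink reducer falls in Category FL.
Hand-sanitizer gel: flash point 18.1 °C ≤ 23 °C → Category FL (Flammable Liquid).
Total Category FL: (one 0.6 fl oz container = 17.76 mL) + (three 0.3 fl oz containers = 26.64 mL) + (one 0.9 fl oz container = 26.64 mL) = 71.04 mL.
71.04 mL is within the rail limit of 100 mL for Category FL.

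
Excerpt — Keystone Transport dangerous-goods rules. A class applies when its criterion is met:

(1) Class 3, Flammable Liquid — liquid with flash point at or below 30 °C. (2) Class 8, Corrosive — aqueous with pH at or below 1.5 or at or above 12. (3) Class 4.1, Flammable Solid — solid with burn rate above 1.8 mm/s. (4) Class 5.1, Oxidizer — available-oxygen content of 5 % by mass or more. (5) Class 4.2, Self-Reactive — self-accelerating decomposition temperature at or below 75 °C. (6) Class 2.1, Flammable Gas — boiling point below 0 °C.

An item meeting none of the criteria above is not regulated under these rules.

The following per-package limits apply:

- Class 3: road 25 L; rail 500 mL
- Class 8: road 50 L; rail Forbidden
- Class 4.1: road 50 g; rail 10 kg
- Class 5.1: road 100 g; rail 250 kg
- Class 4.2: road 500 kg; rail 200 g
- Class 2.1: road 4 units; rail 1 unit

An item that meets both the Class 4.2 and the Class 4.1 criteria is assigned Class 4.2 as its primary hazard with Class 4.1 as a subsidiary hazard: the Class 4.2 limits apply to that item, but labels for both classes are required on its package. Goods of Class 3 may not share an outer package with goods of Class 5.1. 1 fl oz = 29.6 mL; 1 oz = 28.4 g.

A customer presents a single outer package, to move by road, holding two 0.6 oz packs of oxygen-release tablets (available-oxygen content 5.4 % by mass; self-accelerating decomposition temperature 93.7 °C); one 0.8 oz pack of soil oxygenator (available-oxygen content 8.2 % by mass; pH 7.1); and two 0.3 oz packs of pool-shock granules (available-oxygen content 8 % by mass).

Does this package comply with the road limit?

With available-oxygen content 5.4 % by mass (≥ 5 % by mass), the oxygen-release tablets fall in Class 5.1.
With available-oxygen content 8.2 % by mass (≥ 5 % by mass), the soil oxygenator falls in Class 5.1.
With available-oxygen content 8 % by mass (≥ 5 % by mass), the pool-shock granules fall in Class 5.1.
Class 5.1 net quantity: (two 0.6 oz packs = 34.08 g) + (one 0.8 oz pack = 22.72 g) + (two 0.3 oz packs = 17.04 g) = 73.84 g.
73.84 g is within the road limit of 100 g for Class 5.1.

Yes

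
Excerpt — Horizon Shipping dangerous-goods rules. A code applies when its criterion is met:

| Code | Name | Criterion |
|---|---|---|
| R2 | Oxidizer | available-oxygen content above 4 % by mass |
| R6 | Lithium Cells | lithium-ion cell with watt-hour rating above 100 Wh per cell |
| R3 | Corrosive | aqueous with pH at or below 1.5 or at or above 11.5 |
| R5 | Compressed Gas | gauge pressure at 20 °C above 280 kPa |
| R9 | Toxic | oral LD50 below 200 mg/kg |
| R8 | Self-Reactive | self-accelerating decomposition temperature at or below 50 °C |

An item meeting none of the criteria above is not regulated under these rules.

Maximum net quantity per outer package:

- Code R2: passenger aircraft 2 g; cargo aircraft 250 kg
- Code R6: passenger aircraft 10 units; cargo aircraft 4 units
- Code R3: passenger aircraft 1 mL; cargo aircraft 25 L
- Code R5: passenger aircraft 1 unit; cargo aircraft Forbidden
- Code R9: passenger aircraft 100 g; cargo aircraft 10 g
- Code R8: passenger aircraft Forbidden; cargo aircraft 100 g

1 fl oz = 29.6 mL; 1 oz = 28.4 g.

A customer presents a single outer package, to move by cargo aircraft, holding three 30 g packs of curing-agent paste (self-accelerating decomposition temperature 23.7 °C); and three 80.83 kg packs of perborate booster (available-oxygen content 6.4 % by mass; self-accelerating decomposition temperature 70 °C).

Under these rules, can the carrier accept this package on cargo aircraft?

Yes

Self-accelerating decomposition temperature 23.7 °C meets the Code R8 criterion (Self-Reactive), so the curing-agent paste is Code R8.
The perborate booster has available-oxygen content 6.4 % by mass, which is > 4 % by mass, so it is Code R2 (Oxidizer).
Code R8 quantity: three 30 g packs = 90 g.
That is within the Code R8 cargo aircraft limit of 100 g.
Code R2 quantity: three 80.83 kg packs = 242.49 kg.
242.49 kg ≤ 250 kg (cargo aircraft limit, Code R2) — within limit.
Every hazard code is within its cargo aircraft limit and no segregation rule is violated.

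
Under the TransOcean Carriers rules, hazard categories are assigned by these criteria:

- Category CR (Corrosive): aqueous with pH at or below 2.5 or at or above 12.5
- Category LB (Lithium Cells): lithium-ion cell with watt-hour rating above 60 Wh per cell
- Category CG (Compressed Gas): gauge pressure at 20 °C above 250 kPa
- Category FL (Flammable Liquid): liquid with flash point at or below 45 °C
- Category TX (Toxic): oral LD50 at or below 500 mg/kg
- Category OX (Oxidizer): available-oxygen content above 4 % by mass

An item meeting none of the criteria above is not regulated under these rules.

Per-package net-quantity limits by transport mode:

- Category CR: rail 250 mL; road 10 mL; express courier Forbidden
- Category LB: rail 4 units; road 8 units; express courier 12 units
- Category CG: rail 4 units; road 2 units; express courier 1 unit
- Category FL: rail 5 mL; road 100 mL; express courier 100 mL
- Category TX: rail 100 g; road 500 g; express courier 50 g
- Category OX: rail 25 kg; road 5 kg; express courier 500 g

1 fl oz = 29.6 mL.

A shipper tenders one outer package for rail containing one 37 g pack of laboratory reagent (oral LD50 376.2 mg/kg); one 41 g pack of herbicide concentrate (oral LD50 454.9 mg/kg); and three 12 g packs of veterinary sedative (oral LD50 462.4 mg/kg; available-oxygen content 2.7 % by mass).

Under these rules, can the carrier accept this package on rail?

No

With oral LD50 376.2 mg/kg (≤ 500 mg/kg), the laboratory reagent falls in Category TX.
Herbicide concentrate: oral LD50 454.9 mg/kg ≤ 500 mg/kg → Category TX (Toxic).
With oral LD50 462.4 mg/kg (≤ 500 mg/kg), the veterinary sedative falls in Category TX.
Category TX net quantity: 37 g + 41 g + (three 12 g packs = 36 g) = 114 g.
114 g exceeds the rail limit of 100 g for Category TX.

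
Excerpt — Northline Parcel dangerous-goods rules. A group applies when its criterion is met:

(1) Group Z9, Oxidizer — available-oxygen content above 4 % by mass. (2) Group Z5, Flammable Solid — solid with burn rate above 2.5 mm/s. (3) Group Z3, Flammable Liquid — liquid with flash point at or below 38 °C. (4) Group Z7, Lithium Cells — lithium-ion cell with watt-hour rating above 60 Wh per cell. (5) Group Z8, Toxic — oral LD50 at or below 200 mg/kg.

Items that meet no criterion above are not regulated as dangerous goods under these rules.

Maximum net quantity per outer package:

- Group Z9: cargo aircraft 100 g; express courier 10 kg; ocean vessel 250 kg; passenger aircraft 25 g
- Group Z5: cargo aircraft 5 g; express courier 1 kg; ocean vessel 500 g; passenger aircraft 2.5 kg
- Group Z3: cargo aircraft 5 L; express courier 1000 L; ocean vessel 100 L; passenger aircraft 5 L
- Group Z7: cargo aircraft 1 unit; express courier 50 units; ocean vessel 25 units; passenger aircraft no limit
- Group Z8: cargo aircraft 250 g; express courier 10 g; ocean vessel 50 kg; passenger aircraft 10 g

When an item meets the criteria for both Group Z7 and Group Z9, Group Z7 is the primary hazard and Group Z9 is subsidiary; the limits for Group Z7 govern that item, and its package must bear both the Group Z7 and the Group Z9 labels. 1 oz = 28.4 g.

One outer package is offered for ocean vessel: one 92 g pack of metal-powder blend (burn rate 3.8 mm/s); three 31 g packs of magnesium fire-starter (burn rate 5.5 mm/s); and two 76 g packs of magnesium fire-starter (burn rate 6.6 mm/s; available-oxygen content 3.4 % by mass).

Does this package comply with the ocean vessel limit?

Yes

With burn rate 3.8 mm/s (> 2.5 mm/s), the metal-powder blend falls in Group Z5.
The magnesium fire-starter has burn rate 5.5 mm/s, which is > 2.5 mm/s, so it is Group Z5 (Flammable Solid).
The magnesium fire-starter has burn rate 6.6 mm/s, which is > 2.5 mm/s, so it is Group Z5 (Flammable Solid).
Group Z5 net quantity: 92 g + (three 31 g packs = 93 g) + (two 76 g packs = 152 g) = 337 g.
337 g is within the ocean vessel limit of 500 g for Group Z5.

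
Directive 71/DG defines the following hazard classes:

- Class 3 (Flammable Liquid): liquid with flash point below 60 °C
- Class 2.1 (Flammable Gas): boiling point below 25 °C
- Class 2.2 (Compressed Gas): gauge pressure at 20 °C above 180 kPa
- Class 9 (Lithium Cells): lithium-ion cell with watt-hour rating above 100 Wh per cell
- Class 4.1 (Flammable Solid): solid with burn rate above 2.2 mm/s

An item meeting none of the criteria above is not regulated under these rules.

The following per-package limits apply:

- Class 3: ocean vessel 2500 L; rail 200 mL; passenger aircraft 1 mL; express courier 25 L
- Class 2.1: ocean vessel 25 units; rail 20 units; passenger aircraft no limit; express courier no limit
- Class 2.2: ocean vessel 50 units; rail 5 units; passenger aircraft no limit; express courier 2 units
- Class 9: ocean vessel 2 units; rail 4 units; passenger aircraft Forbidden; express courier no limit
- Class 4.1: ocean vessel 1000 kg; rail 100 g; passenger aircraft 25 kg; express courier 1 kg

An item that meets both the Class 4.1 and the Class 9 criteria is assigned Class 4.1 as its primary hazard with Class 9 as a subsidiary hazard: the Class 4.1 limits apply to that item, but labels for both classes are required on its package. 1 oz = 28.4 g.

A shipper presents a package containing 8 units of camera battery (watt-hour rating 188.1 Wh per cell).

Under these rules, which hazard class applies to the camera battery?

Camera battery: watt-hour rating 188.1 Wh per cell > 100 Wh per cell → Class 9 (Lithium Cells).

Class 9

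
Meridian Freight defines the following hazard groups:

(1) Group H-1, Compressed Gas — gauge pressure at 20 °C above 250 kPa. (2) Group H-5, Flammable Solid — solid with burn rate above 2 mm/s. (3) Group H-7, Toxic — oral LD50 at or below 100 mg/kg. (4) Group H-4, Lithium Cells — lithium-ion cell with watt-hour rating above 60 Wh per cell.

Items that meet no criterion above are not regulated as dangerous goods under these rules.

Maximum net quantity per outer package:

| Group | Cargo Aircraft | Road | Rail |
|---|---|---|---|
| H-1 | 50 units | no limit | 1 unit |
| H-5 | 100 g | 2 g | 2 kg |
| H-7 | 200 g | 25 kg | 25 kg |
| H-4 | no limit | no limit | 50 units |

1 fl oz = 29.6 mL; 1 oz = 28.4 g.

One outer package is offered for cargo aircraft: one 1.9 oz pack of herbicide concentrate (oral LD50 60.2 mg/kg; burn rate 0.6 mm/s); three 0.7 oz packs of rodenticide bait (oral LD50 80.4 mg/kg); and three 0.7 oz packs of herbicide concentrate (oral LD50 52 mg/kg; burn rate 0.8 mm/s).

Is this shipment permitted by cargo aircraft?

The herbicide concentrate has oral LD50 60.2 mg/kg, which is ≤ 100 mg/kg, so it is Group H-7 (Toxic).
The rodenticide bait has oral LD50 80.4 mg/kg, which is ≤ 100 mg/kg, so it is Group H-7 (Toxic).
The herbicide concentrate has oral LD50 52 mg/kg, which is ≤ 100 mg/kg, so it is Group H-7 (Toxic).
Total Group H-7: (one 1.9 oz pack = 53.96 g) + (three 0.7 oz packs = 59.64 g) + (three 0.7 oz packs = 59.64 g) = 173.24 g.
173.24 g is within the cargo aircraft limit of 200 g for Group H-7.

Yes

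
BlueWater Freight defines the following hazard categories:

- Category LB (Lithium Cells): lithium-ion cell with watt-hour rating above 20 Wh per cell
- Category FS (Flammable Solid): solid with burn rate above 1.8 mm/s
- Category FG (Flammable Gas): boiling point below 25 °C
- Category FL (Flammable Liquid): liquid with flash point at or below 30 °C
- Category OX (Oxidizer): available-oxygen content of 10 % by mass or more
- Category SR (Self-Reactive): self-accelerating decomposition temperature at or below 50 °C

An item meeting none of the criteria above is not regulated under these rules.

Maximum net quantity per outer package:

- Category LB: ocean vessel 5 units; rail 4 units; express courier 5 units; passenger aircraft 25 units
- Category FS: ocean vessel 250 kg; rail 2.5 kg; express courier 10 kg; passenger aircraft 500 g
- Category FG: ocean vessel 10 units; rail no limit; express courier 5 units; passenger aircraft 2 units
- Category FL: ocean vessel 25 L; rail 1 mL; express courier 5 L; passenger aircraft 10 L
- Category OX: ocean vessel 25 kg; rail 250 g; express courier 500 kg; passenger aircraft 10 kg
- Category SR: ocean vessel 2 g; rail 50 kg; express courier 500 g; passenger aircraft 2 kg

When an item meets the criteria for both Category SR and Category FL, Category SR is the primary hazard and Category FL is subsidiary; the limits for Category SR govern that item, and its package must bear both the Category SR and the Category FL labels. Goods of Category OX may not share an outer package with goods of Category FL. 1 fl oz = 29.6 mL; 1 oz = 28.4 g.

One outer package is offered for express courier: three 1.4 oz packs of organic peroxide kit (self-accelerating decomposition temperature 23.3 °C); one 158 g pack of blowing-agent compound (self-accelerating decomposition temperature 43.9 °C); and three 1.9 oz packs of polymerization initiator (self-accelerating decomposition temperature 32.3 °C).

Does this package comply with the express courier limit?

The organic peroxide kit has self-accelerating decomposition temperature 23.3 °C, which is ≤ 50 °C, so it is Category SR (Self-Reactive).
With self-accelerating decomposition temperature 43.9 °C (≤ 50 °C), the blowing-agent compound falls in Category SR.
Self-accelerating decomposition temperature 32.3 °C meets the Category SR criterion (Self-Reactive), so the polymerization initiator is Category SR.
Category SR net quantity: (three 1.4 oz packs = 119.28 g) + 158 g + (three 1.9 oz packs = 161.88 g) = 439.16 g.
439.16 g is within the express courier limit of 500 g for Category SR.

Yes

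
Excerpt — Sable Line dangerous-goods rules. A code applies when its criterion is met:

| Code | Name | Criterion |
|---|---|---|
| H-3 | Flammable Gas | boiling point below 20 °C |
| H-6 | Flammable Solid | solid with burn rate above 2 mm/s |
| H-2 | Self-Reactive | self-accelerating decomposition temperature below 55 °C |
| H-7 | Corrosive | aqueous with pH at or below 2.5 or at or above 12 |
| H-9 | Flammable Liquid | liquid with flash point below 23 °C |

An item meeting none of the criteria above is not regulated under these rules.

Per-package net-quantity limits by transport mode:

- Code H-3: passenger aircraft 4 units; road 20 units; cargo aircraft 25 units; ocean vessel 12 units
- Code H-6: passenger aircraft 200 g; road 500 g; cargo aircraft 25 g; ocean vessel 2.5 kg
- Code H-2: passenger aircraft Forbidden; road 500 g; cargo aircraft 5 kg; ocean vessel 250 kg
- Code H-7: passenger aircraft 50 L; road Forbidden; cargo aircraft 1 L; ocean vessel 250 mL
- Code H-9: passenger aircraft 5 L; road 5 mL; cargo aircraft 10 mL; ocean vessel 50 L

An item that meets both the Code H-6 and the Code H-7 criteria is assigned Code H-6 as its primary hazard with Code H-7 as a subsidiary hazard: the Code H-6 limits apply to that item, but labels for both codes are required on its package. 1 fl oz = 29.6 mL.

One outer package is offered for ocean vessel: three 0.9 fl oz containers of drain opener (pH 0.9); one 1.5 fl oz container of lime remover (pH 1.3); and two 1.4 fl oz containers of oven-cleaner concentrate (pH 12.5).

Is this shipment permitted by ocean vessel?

pH 0.9 meets the Code H-7 criterion (Corrosive), so the drain opener is Code H-7.
The lime remover has pH 1.3, which is ≤ 2.5, so it is Code H-7 (Corrosive).
pH 12.5 meets the Code H-7 criterion (Corrosive), so the oven-cleaner concentrate is Code H-7.
Total Code H-7: (three 0.9 fl oz containers = 79.92 mL) + (one 1.5 fl oz container = 44.4 mL) + (two 1.4 fl oz containers = 82.88 mL) = 207.2 mL.
207.2 mL ≤ 250 mL (ocean vessel limit, Code H-7) — within limit.

Yes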